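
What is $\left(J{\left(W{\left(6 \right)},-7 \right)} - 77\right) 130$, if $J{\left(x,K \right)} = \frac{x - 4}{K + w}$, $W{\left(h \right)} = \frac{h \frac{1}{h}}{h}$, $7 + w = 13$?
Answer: $- \frac{28535}{3} \approx -9511.7$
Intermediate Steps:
$w = 6$ ($w = -7 + 13 = 6$)
$W{\left(h \right)} = \frac{1}{h}$ ($W{\left(h \right)} = 1 \frac{1}{h} = \frac{1}{h}$)
$J{\left(x,K \right)} = \frac{-4 + x}{6 + K}$ ($J{\left(x,K \right)} = \frac{x - 4}{K + 6} = \frac{-4 + x}{6 + K}$)
$\left(J{\left(W{\left(6 \right)},-7 \right)} - 77\right) 130 = \left(\frac{-4 + \frac{1}{6}}{6 - 7} - 77\right) 130 = \left(\frac{-4 + \frac{1}{6}}{-1} - 77\right) 130 = \left(\left(-1\right) \left(- \frac{23}{6}\right) - 77\right) 130 = \left(\frac{23}{6} - 77\right) 130 = \left(- \frac{439}{6}\right) 130 = - \frac{28535}{3}$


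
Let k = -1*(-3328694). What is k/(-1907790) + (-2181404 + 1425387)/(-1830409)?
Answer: -2325274891708/1746017993055 ≈ -1.3318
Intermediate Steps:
k = 3328694
k/(-1907790) + (-2181404 + 1425387)/(-1830409) = 3328694/(-1907790) + (-2181404 + 1425387)/(-1830409) = 3328694*(-1/1907790) - 756017*(-1/1830409) = -1664347/953895 + 756017/1830409 = -2325274891708/1746017993055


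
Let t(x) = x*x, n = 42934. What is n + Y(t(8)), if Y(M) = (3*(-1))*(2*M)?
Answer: 42550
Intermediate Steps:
t(x) = x**2
Y(M) = -6*M
n + Y(t(8)) = 42934 - 6*8**2 = 42934 - 6*64 = 42934 - 384 = 42550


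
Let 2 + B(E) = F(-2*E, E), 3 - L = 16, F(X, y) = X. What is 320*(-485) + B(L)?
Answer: -155176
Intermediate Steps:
L = -13 (L = 3 - 1*16 = 3 - 16 = -13)
B(E) = -2 - 2*E
320*(-485) + B(L) = 320*(-485) + (-2 - 2*(-13)) = -155200 + (-2 + 26) = -155200 + 24 = -155176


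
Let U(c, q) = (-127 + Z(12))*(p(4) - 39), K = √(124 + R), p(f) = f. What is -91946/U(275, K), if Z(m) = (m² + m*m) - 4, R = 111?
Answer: 91946/5495 ≈ 16.733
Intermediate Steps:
Z(m) = -4 + 2*m² (Z(m) = (m² + m²) - 4 = 2*m² - 4 = -4 + 2*m²)
K = √235 (K = √(124 + 111) = √235 ≈ 15.330)
U(c, q) = -5495 (U(c, q) = (-127 + (-4 + 2*12²))*(4 - 39) = (-127 + (-4 + 2*144))*(-35) = (-127 + (-4 + 288))*(-35) = (-127 + 284)*(-35) = 157*(-35) = -5495)
-91946/U(275, K) = -91946/(-5495) = -91946*(-1/5495) = 91946/5495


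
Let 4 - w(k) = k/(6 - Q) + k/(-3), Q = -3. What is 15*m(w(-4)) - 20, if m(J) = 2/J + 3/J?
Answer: 115/28 ≈ 4.1071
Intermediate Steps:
w(k) = 4 + 2*k/9 (w(k) = 4 - (k/(6 - 1*(-3)) + k/(-3)) = 4 - (k/(6 + 3) + k*(-⅓)) = 4 - (k/9 - k/3) = 4 - (-2)*k/9 = 4 + 2*k/9)
m(J) = 5/J
15*m(w(-4)) - 20 = 15*(5/(4 + (2/9)*(-4))) - 20 = 15*(5/(4 - 8/9)) - 20 = 15*(5/(28/9)) - 20 = 15*(5*(9/28)) - 20 = 15*(45/28) - 20 = 675/28 - 20 = 115/28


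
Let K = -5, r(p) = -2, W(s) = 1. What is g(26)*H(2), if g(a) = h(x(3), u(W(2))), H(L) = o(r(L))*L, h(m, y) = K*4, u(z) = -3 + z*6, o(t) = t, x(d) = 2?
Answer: 80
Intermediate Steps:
u(z) = -3 + 6*z
h(m, y) = -20 (h(m, y) = -5*4 = -20)
H(L) = -2*L
g(a) = -20
g(26)*H(2) = -(-40)*2 = -20*(-4) = 80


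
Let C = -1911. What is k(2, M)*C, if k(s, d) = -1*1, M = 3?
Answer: 1911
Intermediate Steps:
k(s, d) = -1
k(2, M)*C = -1*(-1911) = 1911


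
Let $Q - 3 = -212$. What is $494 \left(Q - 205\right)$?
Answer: $-204516$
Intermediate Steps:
$Q = -209$ ($Q = 3 - 212 = -209$)
$494 \left(Q - 205\right) = 494 \left(-209 - 205\right) = 494 \left(-414\right) = -204516$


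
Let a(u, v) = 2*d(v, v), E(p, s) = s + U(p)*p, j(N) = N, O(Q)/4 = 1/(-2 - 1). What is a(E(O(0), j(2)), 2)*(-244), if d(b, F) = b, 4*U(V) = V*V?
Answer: -976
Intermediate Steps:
O(Q) = -4/3 (O(Q) = 4/(-2 - 1) = 4/(-3) = 4*(-1/3) = -4/3)
U(V) = V**2/4 (U(V) = (V*V)/4 = V**2/4)
E(p, s) = s + p**3/4 (E(p, s) = s + (p**2/4)*p = s + p**3/4)
a(u, v) = 2*v
a(E(O(0), j(2)), 2)*(-244) = (2*2)*(-244) = 4*(-244) = -976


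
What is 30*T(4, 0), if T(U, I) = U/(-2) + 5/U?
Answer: -45/2 ≈ -22.500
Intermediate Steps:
T(U, I) = 5/U - U/2 (T(U, I) = U*(-½) + 5/U = -U/2 + 5/U = 5/U - U/2)
30*T(4, 0) = 30*(5/4 - ½*4) = 30*(5*(¼) - 2) = 30*(5/4 - 2) = 30*(-¾) = -45/2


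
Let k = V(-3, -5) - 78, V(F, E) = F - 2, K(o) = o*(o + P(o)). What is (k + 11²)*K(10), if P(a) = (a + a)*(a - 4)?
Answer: 49400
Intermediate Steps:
P(a) = 2*a*(-4 + a) (P(a) = (2*a)*(-4 + a) = 2*a*(-4 + a))
K(o) = o*(o + 2*o*(-4 + o))
V(F, E) = -2 + F
k = -83 (k = (-2 - 3) - 78 = -5 - 78 = -83)
(k + 11²)*K(10) = (-83 + 11²)*(10²*(-7 + 2*10)) = (-83 + 121)*(100*(-7 + 20)) = 38*(100*13) = 38*1300 = 49400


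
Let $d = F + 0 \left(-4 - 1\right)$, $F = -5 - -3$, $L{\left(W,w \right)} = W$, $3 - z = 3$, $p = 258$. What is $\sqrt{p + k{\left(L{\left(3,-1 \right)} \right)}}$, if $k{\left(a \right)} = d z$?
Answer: $\sqrt{258} \approx 16.062$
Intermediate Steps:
$z = 0$ ($z = 3 - 3 = 0$)
$F = -2$ ($F = -5 + 3 = -2$)
$d = -2$ ($d = -2 + 0 \left(-4 - 1\right) = -2 + 0 \left(-5\right) = -2 + 0 = -2$)
$k{\left(a \right)} = 0$ ($k{\left(a \right)} = \left(-2\right) 0 = 0$)
$\sqrt{p + k{\left(L{\left(3,-1 \right)} \right)}} = \sqrt{258 + 0} = \sqrt{258}$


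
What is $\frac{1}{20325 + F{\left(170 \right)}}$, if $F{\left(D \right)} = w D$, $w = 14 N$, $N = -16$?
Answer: $- \frac{1}{17755} \approx -5.6322 \cdot 10^{-5}$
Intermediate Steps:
$w = -224$ ($w = 14 \left(-16\right) = -224$)
$F{\left(D \right)} = - 224 D$
$\frac{1}{20325 + F{\left(170 \right)}} = \frac{1}{20325 - 38080} = \frac{1}{-17755} = - \frac{1}{17755}$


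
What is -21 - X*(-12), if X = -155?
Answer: -1881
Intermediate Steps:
-21 - X*(-12) = -21 - 1*(-155)*(-12) = -21 + 155*(-12) = -21 - 1860 = -1881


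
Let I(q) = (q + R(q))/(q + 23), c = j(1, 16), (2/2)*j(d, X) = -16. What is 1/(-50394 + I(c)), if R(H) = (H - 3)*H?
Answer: -7/352470 ≈ -1.9860e-5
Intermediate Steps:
j(d, X) = -16
c = -16
R(H) = H*(-3 + H) (R(H) = (-3 + H)*H = H*(-3 + H))
I(q) = (q + q*(-3 + q))/(23 + q) (I(q) = (q + q*(-3 + q))/(q + 23) = (q + q*(-3 + q))/(23 + q))
1/(-50394 + I(c)) = 1/(-50394 - 16*(-2 - 16)/(23 - 16)) = 1/(-50394 - 16*(-18)/7) = 1/(-50394 - 16*1/7*(-18)) = 1/(-50394 + 288/7) = 1/(-352470/7) = -7/352470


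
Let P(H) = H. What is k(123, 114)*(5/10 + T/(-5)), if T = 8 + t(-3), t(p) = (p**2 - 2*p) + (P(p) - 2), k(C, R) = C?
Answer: -3813/10 ≈ -381.30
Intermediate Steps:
t(p) = -2 + p**2 - p (t(p) = (p**2 - 2*p) + (p - 2) = (p**2 - 2*p) + (-2 + p) = -2 + p**2 - p)
T = 18 (T = 8 + (-2 + (-3)**2 - 1*(-3)) = 8 + (-2 + 9 + 3) = 8 + 10 = 18)
k(123, 114)*(5/10 + T/(-5)) = 123*(5/10 + 18/(-5)) = 123*(5*(1/10) + 18*(-1/5)) = 123*(1/2 - 18/5) = 123*(-31/10) = -3813/10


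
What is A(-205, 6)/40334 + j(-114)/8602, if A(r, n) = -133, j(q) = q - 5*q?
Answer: 1232017/24782362 ≈ 0.049713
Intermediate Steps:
j(q) = -4*q
A(-205, 6)/40334 + j(-114)/8602 = -133/40334 - 4*(-114)/8602 = -133*1/40334 + 456*(1/8602) = -19/5762 + 228/4301 = 1232017/24782362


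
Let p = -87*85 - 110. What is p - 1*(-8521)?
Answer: 1016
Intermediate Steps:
p = -7505 (p = -7395 - 110 = -7505)
p - 1*(-8521) = -7505 - 1*(-8521) = -7505 + 8521 = 1016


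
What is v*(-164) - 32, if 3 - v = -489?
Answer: -80720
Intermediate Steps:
v = 492 (v = 3 - 1*(-489) = 3 + 489 = 492)
v*(-164) - 32 = 492*(-164) - 32 = -80688 - 32 = -80720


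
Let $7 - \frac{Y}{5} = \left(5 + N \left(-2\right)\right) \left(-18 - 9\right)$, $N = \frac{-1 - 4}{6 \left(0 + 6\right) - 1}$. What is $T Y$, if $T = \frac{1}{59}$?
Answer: $\frac{5240}{413} \approx 12.688$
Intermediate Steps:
$N = - \frac{1}{7}$ ($N = - \frac{5}{6 \cdot 6 - 1} = - \frac{5}{36 - 1} = - \frac{5}{35} = \left(-5\right) \frac{1}{35} = - \frac{1}{7} \approx -0.14286$)
$T = \frac{1}{59} \approx 0.016949$
$Y = \frac{5240}{7}$ ($Y = 35 - 5 \left(5 - - \frac{2}{7}\right) \left(-18 - 9\right) = 35 - 5 \left(5 + \frac{2}{7}\right) \left(-27\right) = 35 - 5 \cdot \frac{37}{7} \left(-27\right) = 35 - - \frac{4995}{7} = 35 + \frac{4995}{7} = \frac{5240}{7} \approx 748.57$)
$T Y = \frac{1}{59} \cdot \frac{5240}{7} = \frac{5240}{413}$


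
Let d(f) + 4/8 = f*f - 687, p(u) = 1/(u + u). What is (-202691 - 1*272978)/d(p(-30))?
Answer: 1712408400/2474999 ≈ 691.88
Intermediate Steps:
p(u) = 1/(2*u)
d(f) = -1375/2 + f² (d(f) = -½ + (f*f - 687) = -½ + (f² - 687) = -½ + (-687 + f²) = -1375/2 + f²)
(-202691 - 1*272978)/d(p(-30)) = (-202691 - 1*272978)/(-1375/2 + ((½)/(-30))²) = (-202691 - 272978)/(-1375/2 + ((½)*(-1/30))²) = -475669/(-1375/2 + (-1/60)²) = -475669/(-1375/2 + 1/3600) = -475669/(-2474999/3600) = -475669*(-3600/2474999) = 1712408400/2474999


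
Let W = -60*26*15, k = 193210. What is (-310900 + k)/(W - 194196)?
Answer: 19615/36266 ≈ 0.54086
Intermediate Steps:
W = -23400 (W = -1560*15 = -23400)
(-310900 + k)/(W - 194196) = (-310900 + 193210)/(-23400 - 194196) = -117690/(-217596) = -117690*(-1/217596) = 19615/36266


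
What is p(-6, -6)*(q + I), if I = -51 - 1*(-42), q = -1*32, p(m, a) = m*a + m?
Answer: -1230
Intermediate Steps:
p(m, a) = m + a*m (p(m, a) = a*m + m = m + a*m)
q = -32
I = -9 (I = -51 + 42 = -9)
p(-6, -6)*(q + I) = (-6*(1 - 6))*(-32 - 9) = -6*(-5)*(-41) = 30*(-41) = -1230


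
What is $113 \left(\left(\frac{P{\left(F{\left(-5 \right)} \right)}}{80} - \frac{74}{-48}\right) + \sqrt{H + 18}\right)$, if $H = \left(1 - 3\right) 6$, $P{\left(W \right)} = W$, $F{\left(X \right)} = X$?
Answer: $\frac{8023}{48} + 113 \sqrt{6} \approx 443.94$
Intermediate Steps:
$H = -12$ ($H = \left(-2\right) 6 = -12$)
$113 \left(\left(\frac{P{\left(F{\left(-5 \right)} \right)}}{80} - \frac{74}{-48}\right) + \sqrt{H + 18}\right) = 113 \left(\left(- \frac{5}{80} - \frac{74}{-48}\right) + \sqrt{-12 + 18}\right) = 113 \left(\left(\left(-5\right) \frac{1}{80} - - \frac{37}{24}\right) + \sqrt{6}\right) = 113 \left(\left(- \frac{1}{16} + \frac{37}{24}\right) + \sqrt{6}\right) = 113 \left(\frac{71}{48} + \sqrt{6}\right) = \frac{8023}{48} + 113 \sqrt{6}$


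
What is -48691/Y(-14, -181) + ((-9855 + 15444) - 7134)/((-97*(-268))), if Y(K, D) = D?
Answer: 1265491591/4705276 ≈ 268.95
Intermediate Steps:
-48691/Y(-14, -181) + ((-9855 + 15444) - 7134)/((-97*(-268))) = -48691/(-181) + ((-9855 + 15444) - 7134)/((-97*(-268))) = -48691*(-1/181) + (5589 - 7134)/25996 = 48691/181 - 1545*1/25996 = 48691/181 - 1545/25996 = 1265491591/4705276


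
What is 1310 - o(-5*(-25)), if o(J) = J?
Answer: 1185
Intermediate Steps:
1310 - o(-5*(-25)) = 1310 - (-5)*(-25) = 1310 - 1*125 = 1310 - 125 = 1185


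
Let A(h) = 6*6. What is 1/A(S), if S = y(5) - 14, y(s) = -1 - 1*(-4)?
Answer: 1/36 ≈ 0.027778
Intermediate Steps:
y(s) = 3 (y(s) = -1 + 4 = 3)
S = -11 (S = 3 - 14 = -11)
A(h) = 36
1/A(S) = 1/36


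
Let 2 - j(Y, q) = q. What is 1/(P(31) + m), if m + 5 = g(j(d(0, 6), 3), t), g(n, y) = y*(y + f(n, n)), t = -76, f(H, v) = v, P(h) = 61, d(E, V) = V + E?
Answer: 1/5908 ≈ 0.00016926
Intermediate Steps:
d(E, V) = E + V
j(Y, q) = 2 - q
g(n, y) = y*(n + y) (g(n, y) = y*(y + n) = y*(n + y))
m = 5847 (m = -5 - 76*((2 - 1*3) - 76) = -5 - 76*((2 - 3) - 76) = -5 - 76*(-1 - 76) = -5 - 76*(-77) = -5 + 5852 = 5847)
1/(P(31) + m) = 1/(61 + 5847) = 1/5908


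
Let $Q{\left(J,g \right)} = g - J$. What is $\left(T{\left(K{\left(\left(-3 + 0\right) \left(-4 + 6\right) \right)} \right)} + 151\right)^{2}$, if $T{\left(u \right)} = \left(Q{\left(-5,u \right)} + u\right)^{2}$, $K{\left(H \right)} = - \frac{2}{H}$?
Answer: $\frac{2715904}{81} \approx 33530.0$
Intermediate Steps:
$T{\left(u \right)} = \left(5 + 2 u\right)^{2}$ ($T{\left(u \right)} = \left(\left(u - -5\right) + u\right)^{2} = \left(\left(u + 5\right) + u\right)^{2} = \left(\left(5 + u\right) + u\right)^{2} = \left(5 + 2 u\right)^{2}$)
$\left(T{\left(K{\left(\left(-3 + 0\right) \left(-4 + 6\right) \right)} \right)} + 151\right)^{2} = \left(\left(5 + 2 \left(- \frac{2}{\left(-3 + 0\right) \left(-4 + 6\right)}\right)\right)^{2} + 151\right)^{2} = \left(\left(5 + 2 \left(- \frac{2}{\left(-3\right) 2}\right)\right)^{2} + 151\right)^{2} = \left(\left(5 + 2 \left(- \frac{2}{-6}\right)\right)^{2} + 151\right)^{2} = \left(\left(5 + 2 \left(\left(-2\right) \left(- \frac{1}{6}\right)\right)\right)^{2} + 151\right)^{2} = \left(\left(5 + 2 \cdot \frac{1}{3}\right)^{2} + 151\right)^{2} = \left(\left(5 + \frac{2}{3}\right)^{2} + 151\right)^{2} = \left(\left(\frac{17}{3}\right)^{2} + 151\right)^{2} = \left(\frac{289}{9} + 151\right)^{2} = \left(\frac{1648}{9}\right)^{2} = \frac{2715904}{81}$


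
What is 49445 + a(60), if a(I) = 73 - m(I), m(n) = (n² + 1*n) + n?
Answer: 45798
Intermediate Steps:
m(n) = n² + 2*n (m(n) = (n² + n) + n = (n + n²) + n = n² + 2*n)
a(I) = 73 - I*(2 + I)
49445 + a(60) = 49445 + (73 - 1*60*(2 + 60)) = 49445 + (73 - 1*60*62) = 49445 + (73 - 3720) = 49445 - 3647 = 45798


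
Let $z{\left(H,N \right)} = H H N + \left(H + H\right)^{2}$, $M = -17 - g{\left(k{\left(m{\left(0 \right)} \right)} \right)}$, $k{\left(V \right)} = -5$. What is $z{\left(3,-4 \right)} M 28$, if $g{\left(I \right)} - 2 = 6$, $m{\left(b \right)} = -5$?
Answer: $0$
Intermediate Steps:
$g{\left(I \right)} = 8$ ($g{\left(I \right)} = 2 + 6 = 8$)
$M = -25$ ($M = -17 - 8 = -25$)
$z{\left(H,N \right)} = 4 H^{2} + N H^{2}$ ($z{\left(H,N \right)} = H^{2} N + \left(2 H\right)^{2} = N H^{2} + 4 H^{2} = 4 H^{2} + N H^{2}$)
$z{\left(3,-4 \right)} M 28 = 3^{2} \left(4 - 4\right) \left(-25\right) 28 = 9 \cdot 0 \left(-25\right) 28 = 0 \left(-25\right) 28 = 0 \cdot 28 = 0$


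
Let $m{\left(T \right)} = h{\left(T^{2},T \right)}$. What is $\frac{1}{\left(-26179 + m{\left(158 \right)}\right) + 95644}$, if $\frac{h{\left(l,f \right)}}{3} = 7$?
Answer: $\frac{1}{69486} \approx 1.4391 \cdot 10^{-5}$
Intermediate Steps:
$h{\left(l,f \right)} = 21$ ($h{\left(l,f \right)} = 3 \cdot 7 = 21$)
$m{\left(T \right)} = 21$
$\frac{1}{\left(-26179 + m{\left(158 \right)}\right) + 95644} = \frac{1}{\left(-26179 + 21\right) + 95644} = \frac{1}{-26158 + 95644} = \frac{1}{69486}$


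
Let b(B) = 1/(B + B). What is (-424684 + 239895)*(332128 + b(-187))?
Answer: -2086702416929/34 ≈ -6.1374e+10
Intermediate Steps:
b(B) = 1/(2*B)
(-424684 + 239895)*(332128 + b(-187)) = (-424684 + 239895)*(332128 + (½)/(-187)) = -184789*(332128 + (½)*(-1/187)) = -184789*(332128 - 1/374) = -184789*124215871/374 = -2086702416929/34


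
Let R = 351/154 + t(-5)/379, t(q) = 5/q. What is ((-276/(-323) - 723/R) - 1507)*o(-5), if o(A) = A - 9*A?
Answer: -626174783912/8583725 ≈ -72949.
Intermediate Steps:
R = 132875/58366 (R = 351/154 + (5/(-5))/379 = 351*(1/154) + (5*(-⅕))*(1/379) = 351/154 - 1*1/379 = 351/154 - 1/379 = 132875/58366 ≈ 2.2766)
o(A) = -8*A
((-276/(-323) - 723/R) - 1507)*o(-5) = ((-276/(-323) - 723/132875/58366) - 1507)*(-8*(-5)) = ((-276*(-1/323) - 723*58366/132875) - 1507)*40 = ((276/323 - 42198618/132875) - 1507)*40 = (-13593480114/42918625 - 1507)*40 = -78271847989/42918625*40 = -626174783912/8583725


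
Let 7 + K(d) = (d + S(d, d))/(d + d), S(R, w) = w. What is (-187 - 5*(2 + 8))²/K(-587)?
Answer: -18723/2 ≈ -9361.5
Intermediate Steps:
K(d) = -6 (K(d) = -7 + (d + d)/(d + d) = -7 + (2*d)/((2*d)) = -7 + (2*d)*(1/(2*d)) = -7 + 1 = -6)
(-187 - 5*(2 + 8))²/K(-587) = (-187 - 5*(2 + 8))²/(-6) = (-187 - 5*10)²*(-⅙) = (-187 - 50)²*(-⅙) = (-237)²*(-⅙) = 56169*(-⅙) = -18723/2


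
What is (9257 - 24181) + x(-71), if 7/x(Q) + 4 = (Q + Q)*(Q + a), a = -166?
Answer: -502192593/33650 ≈ -14924.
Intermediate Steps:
x(Q) = 7/(-4 + 2*Q*(-166 + Q)) (x(Q) = 7/(-4 + (Q + Q)*(Q - 166)) = 7/(-4 + (2*Q)*(-166 + Q)) = 7/(-4 + 2*Q*(-166 + Q)))
(9257 - 24181) + x(-71) = (9257 - 24181) + 7/(2*(-2 + (-71)² - 166*(-71))) = -14924 + 7/(2*(-2 + 5041 + 11786)) = -14924 + (7/2)/16825 = -14924 + (7/2)*(1/16825) = -14924 + 7/33650 = -502192593/33650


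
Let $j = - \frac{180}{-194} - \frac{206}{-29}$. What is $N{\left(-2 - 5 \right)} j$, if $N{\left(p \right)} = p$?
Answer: $- \frac{158144}{2813} \approx -56.219$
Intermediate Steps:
$j = \frac{22592}{2813}$ ($j = \left(-180\right) \left(- \frac{1}{194}\right) - - \frac{206}{29} = \frac{90}{97} + \frac{206}{29} = \frac{22592}{2813} \approx 8.0313$)
$N{\left(-2 - 5 \right)} j = \left(-2 - 5\right) \frac{22592}{2813} = \left(-7\right) \frac{22592}{2813} = - \frac{158144}{2813}$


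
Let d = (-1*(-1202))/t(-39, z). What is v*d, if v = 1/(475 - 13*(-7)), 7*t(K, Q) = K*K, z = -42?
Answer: 4207/430443 ≈ 0.0097737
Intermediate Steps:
t(K, Q) = K²/7 (t(K, Q) = (K*K)/7 = K²/7)
d = 8414/1521 (d = (-1*(-1202))/(((⅐)*(-39)²)) = 1202/(((⅐)*1521)) = 1202/(1521/7) = 1202*(7/1521) = 8414/1521 ≈ 5.5319)
v = 1/566 (v = 1/(475 + 91) = 1/566 ≈ 0.0017668)
v*d = (1/566)*(8414/1521) = 4207/430443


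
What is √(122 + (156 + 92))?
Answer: √370 ≈ 19.235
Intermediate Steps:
√(122 + (156 + 92)) = √(122 + 248) = √370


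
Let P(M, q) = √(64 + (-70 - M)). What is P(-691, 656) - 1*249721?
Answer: -249721 + √685 ≈ -2.4969e+5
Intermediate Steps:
P(M, q) = √(-6 - M)
P(-691, 656) - 1*249721 = √(-6 - 1*(-691)) - 1*249721 = √(-6 + 691) - 249721 = √685 - 249721 = -249721 + √685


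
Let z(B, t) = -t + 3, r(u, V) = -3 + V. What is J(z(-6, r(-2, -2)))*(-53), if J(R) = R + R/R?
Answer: -477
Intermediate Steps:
z(B, t) = 3 - t
J(R) = 1 + R (J(R) = R + 1 = 1 + R)
J(z(-6, r(-2, -2)))*(-53) = (1 + (3 - (-3 - 2)))*(-53) = (1 + (3 - 1*(-5)))*(-53) = (1 + (3 + 5))*(-53) = (1 + 8)*(-53) = 9*(-53) = -477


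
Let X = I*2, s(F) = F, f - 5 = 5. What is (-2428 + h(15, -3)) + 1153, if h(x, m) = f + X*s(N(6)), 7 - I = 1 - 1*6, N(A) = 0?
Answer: -1265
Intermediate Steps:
f = 10 (f = 5 + 5 = 10)
I = 12 (I = 7 - (1 - 1*6) = 7 - (1 - 6) = 7 - 1*(-5) = 7 + 5 = 12)
X = 24 (X = 12*2 = 24)
h(x, m) = 10 (h(x, m) = 10 + 24*0 = 10 + 0 = 10)
(-2428 + h(15, -3)) + 1153 = (-2428 + 10) + 1153 = -2418 + 1153 = -1265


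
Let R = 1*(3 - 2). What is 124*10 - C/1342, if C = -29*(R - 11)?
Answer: 831895/671 ≈ 1239.8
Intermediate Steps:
R = 1 (R = 1*1 = 1)
C = 290 (C = -29*(1 - 11) = -29*(-10) = 290)
124*10 - C/1342 = 124*10 - 290/1342 = 1240 - 290/1342 = 1240 - 1*145/671 = 1240 - 145/671 = 831895/671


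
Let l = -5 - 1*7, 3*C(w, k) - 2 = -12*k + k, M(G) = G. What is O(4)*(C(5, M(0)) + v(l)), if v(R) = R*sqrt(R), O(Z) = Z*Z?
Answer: 32/3 - 384*I*sqrt(3) ≈ 10.667 - 665.11*I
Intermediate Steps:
O(Z) = Z**2
C(w, k) = 2/3 - 11*k/3 (C(w, k) = 2/3 + (-12*k + k)/3 = 2/3 + (-11*k)/3 = 2/3 - 11*k/3)
l = -12 (l = -5 - 7 = -12)
v(R) = R**(3/2)
O(4)*(C(5, M(0)) + v(l)) = 4**2*((2/3 - 11/3*0) + (-12)**(3/2)) = 16*((2/3 + 0) - 24*I*sqrt(3)) = 16*(2/3 - 24*I*sqrt(3)) = 32/3 - 384*I*sqrt(3)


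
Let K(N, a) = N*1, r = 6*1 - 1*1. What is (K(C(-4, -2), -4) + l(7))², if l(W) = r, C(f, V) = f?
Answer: 1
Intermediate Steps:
r = 5 (r = 6 - 1 = 5)
l(W) = 5
K(N, a) = N
(K(C(-4, -2), -4) + l(7))² = (-4 + 5)² = 1² = 1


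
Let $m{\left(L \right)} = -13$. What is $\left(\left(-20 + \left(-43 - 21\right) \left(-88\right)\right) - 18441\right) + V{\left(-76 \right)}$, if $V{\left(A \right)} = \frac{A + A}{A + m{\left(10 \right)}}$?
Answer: $- \frac{1141629}{89} \approx -12827.0$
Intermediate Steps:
$V{\left(A \right)} = \frac{2 A}{-13 + A}$ ($V{\left(A \right)} = \frac{A + A}{A - 13} = \frac{2 A}{-13 + A}$)
$\left(\left(-20 + \left(-43 - 21\right) \left(-88\right)\right) - 18441\right) + V{\left(-76 \right)} = \left(\left(-20 + \left(-43 - 21\right) \left(-88\right)\right) - 18441\right) + 2 \left(-76\right) \frac{1}{-13 - 76} = \left(\left(-20 + \left(-43 - 21\right) \left(-88\right)\right) - 18441\right) + 2 \left(-76\right) \frac{1}{-89} = \left(\left(-20 - -5632\right) - 18441\right) + 2 \left(-76\right) \left(- \frac{1}{89}\right) = \left(\left(-20 + 5632\right) - 18441\right) + \frac{152}{89} = \left(5612 - 18441\right) + \frac{152}{89} = -12829 + \frac{152}{89} = - \frac{1141629}{89}$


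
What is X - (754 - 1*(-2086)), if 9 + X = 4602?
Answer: 1753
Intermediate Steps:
X = 4593 (X = -9 + 4602 = 4593)
X - (754 - 1*(-2086)) = 4593 - (754 - 1*(-2086)) = 4593 - (754 + 2086) = 4593 - 1*2840 = 4593 - 2840 = 1753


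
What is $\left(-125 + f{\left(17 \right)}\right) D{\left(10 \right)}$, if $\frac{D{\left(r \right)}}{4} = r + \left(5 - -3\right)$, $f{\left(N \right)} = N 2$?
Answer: $-6552$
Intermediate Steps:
$f{\left(N \right)} = 2 N$
$D{\left(r \right)} = 32 + 4 r$ ($D{\left(r \right)} = 4 \left(r + \left(5 - -3\right)\right) = 4 \left(r + \left(5 + 3\right)\right) = 4 \left(r + 8\right) = 4 \left(8 + r\right) = 32 + 4 r$)
$\left(-125 + f{\left(17 \right)}\right) D{\left(10 \right)} = \left(-125 + 2 \cdot 17\right) \left(32 + 4 \cdot 10\right) = \left(-125 + 34\right) \left(32 + 40\right) = \left(-91\right) 72 = -6552$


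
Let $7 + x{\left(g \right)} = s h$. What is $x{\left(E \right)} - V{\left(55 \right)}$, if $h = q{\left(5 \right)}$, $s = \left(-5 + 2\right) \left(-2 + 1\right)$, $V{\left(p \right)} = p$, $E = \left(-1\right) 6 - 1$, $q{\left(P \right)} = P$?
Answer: $-47$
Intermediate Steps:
$E = -7$ ($E = -6 - 1 = -7$)
$s = 3$ ($s = \left(-3\right) \left(-1\right) = 3$)
$h = 5$
$x{\left(g \right)} = 8$ ($x{\left(g \right)} = -7 + 3 \cdot 5 = -7 + 15 = 8$)
$x{\left(E \right)} - V{\left(55 \right)} = 8 - 55 = -47$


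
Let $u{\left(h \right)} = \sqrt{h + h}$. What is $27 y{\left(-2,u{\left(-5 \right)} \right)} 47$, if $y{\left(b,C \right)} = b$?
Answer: $-2538$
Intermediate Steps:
$u{\left(h \right)} = \sqrt{2} \sqrt{h}$ ($u{\left(h \right)} = \sqrt{2 h} = \sqrt{2} \sqrt{h}$)
$27 y{\left(-2,u{\left(-5 \right)} \right)} 47 = 27 \left(-2\right) 47 = \left(-54\right) 47 = -2538$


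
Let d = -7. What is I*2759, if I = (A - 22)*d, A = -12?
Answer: 656642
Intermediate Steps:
I = 238 (I = (-12 - 22)*(-7) = -34*(-7) = 238)
I*2759 = 238*2759 = 656642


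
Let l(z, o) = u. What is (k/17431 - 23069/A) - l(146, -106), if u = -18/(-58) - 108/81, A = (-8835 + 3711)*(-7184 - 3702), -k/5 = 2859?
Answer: 1903127267147/9398888490712 ≈ 0.20248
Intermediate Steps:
k = -14295 (k = -5*2859 = -14295)
A = 55779864 (A = -5124*(-10886) = 55779864)
u = -89/87 (u = -18*(-1/58) - 108*1/81 = 9/29 - 4/3 = -89/87 ≈ -1.0230)
l(z, o) = -89/87
(k/17431 - 23069/A) - l(146, -106) = (-14295/17431 - 23069/55779864) - 1*(-89/87) = (-14295*1/17431 - 23069*1/55779864) + 89/87 = (-14295/17431 - 23069/55779864) + 89/87 = -797775271619/972298809384 + 89/87 = 1903127267147/9398888490712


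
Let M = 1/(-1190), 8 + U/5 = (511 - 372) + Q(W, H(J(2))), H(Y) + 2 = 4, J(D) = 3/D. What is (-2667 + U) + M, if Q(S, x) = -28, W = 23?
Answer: -2560881/1190 ≈ -2152.0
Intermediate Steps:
H(Y) = 2 (H(Y) = -2 + 4 = 2)
U = 515 (U = -40 + 5*((511 - 372) - 28) = -40 + 5*(139 - 28) = -40 + 5*111 = -40 + 555 = 515)
M = -1/1190 ≈ -0.00084034
(-2667 + U) + M = (-2667 + 515) - 1/1190 = -2152 - 1/1190 = -2560881/1190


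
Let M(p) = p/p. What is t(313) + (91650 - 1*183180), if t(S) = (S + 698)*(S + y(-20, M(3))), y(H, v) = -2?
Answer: 222891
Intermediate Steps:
M(p) = 1
t(S) = (-2 + S)*(698 + S) (t(S) = (S + 698)*(S - 2) = (698 + S)*(-2 + S) = (-2 + S)*(698 + S))
t(313) + (91650 - 1*183180) = (-1396 + 313² + 696*313) + (91650 - 1*183180) = (-1396 + 97969 + 217848) + (91650 - 183180) = 314421 - 91530 = 222891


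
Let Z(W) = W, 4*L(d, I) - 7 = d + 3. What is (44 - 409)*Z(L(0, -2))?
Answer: -1825/2 ≈ -912.50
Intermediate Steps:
L(d, I) = 5/2 + d/4 (L(d, I) = 7/4 + (d + 3)/4 = 7/4 + (3 + d)/4 = 7/4 + (¾ + d/4) = 5/2 + d/4)
(44 - 409)*Z(L(0, -2)) = (44 - 409)*(5/2 + (¼)*0) = -365*(5/2 + 0) = -365*5/2 = -1825/2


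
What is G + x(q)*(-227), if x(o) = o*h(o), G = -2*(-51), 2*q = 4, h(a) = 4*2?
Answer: -3530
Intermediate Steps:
h(a) = 8
q = 2 (q = (½)*4 = 2)
G = 102
x(o) = 8*o (x(o) = o*8 = 8*o)
G + x(q)*(-227) = 102 + (8*2)*(-227) = 102 + 16*(-227) = 102 - 3632 = -3530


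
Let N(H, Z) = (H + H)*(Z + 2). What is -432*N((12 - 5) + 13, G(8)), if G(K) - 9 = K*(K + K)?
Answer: -2401920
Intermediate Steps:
G(K) = 9 + 2*K² (G(K) = 9 + K*(K + K) = 9 + K*(2*K) = 9 + 2*K²)
N(H, Z) = 2*H*(2 + Z) (N(H, Z) = (2*H)*(2 + Z) = 2*H*(2 + Z))
-432*N((12 - 5) + 13, G(8)) = -864*((12 - 5) + 13)*(2 + (9 + 2*8²)) = -864*(7 + 13)*(2 + (9 + 2*64)) = -864*20*(2 + (9 + 128)) = -864*20*(2 + 137) = -864*20*139 = -432*5560 = -2401920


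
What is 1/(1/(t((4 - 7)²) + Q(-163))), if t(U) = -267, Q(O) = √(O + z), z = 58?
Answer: -267 + I*√105 ≈ -267.0 + 10.247*I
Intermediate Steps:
Q(O) = √(58 + O) (Q(O) = √(O + 58) = √(58 + O))
1/(1/(t((4 - 7)²) + Q(-163))) = 1/(1/(-267 + √(58 - 163))) = 1/(1/(-267 + √(-105))) = 1/(1/(-267 + I*√105)) = -267 + I*√105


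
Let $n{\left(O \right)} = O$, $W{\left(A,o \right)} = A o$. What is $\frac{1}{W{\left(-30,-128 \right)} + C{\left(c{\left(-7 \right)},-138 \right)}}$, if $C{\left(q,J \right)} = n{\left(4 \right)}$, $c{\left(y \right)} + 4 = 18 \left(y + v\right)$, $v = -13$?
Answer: $\frac{1}{3844} \approx 0.00026015$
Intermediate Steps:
$c{\left(y \right)} = -238 + 18 y$ ($c{\left(y \right)} = -4 + 18 \left(y - 13\right) = -4 + 18 \left(-13 + y\right) = -4 + \left(-234 + 18 y\right) = -238 + 18 y$)
$C{\left(q,J \right)} = 4$
$\frac{1}{W{\left(-30,-128 \right)} + C{\left(c{\left(-7 \right)},-138 \right)}} = \frac{1}{\left(-30\right) \left(-128\right) + 4} = \frac{1}{3840 + 4} = \frac{1}{3844}$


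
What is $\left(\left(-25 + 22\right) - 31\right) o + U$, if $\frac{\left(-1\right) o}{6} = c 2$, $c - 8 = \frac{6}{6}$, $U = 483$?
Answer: $4155$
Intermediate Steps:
$c = 9$ ($c = 8 + \frac{6}{6} = 8 + 6 \cdot \frac{1}{6} = 8 + 1 = 9$)
$o = -108$ ($o = - 6 \cdot 9 \cdot 2 = \left(-6\right) 18 = -108$)
$\left(\left(-25 + 22\right) - 31\right) o + U = \left(\left(-25 + 22\right) - 31\right) \left(-108\right) + 483 = \left(-3 - 31\right) \left(-108\right) + 483 = \left(-34\right) \left(-108\right) + 483 = 3672 + 483 = 4155$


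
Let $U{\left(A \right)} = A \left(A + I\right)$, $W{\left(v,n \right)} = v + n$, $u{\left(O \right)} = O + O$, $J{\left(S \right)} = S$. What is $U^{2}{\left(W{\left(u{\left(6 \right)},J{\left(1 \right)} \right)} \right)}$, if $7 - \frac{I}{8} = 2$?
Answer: $474721$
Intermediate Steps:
$I = 40$ ($I = 56 - 16 = 40$)
$u{\left(O \right)} = 2 O$
$W{\left(v,n \right)} = n + v$
$U{\left(A \right)} = A \left(40 + A\right)$ ($U{\left(A \right)} = A \left(A + 40\right) = A \left(40 + A\right)$)
$U^{2}{\left(W{\left(u{\left(6 \right)},J{\left(1 \right)} \right)} \right)} = \left(\left(1 + 2 \cdot 6\right) \left(40 + \left(1 + 2 \cdot 6\right)\right)\right)^{2} = \left(\left(1 + 12\right) \left(40 + \left(1 + 12\right)\right)\right)^{2} = \left(13 \left(40 + 13\right)\right)^{2} = \left(13 \cdot 53\right)^{2} = 689^{2} = 474721$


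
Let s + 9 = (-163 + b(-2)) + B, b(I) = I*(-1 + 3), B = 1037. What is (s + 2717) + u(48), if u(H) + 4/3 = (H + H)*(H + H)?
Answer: 38378/3 ≈ 12793.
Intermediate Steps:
u(H) = -4/3 + 4*H² (u(H) = -4/3 + (H + H)*(H + H) = -4/3 + (2*H)*(2*H) = -4/3 + 4*H²)
b(I) = 2*I (b(I) = I*2 = 2*I)
s = 861 (s = -9 + ((-163 + 2*(-2)) + 1037) = -9 + ((-163 - 4) + 1037) = -9 + (-167 + 1037) = -9 + 870 = 861)
(s + 2717) + u(48) = (861 + 2717) + (-4/3 + 4*48²) = 3578 + (-4/3 + 4*2304) = 3578 + (-4/3 + 9216) = 3578 + 27644/3 = 38378/3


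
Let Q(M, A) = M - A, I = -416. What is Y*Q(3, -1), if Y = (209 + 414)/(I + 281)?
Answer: -2492/135 ≈ -18.459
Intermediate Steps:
Y = -623/135 (Y = (209 + 414)/(-416 + 281) = 623/(-135) = 623*(-1/135) = -623/135 ≈ -4.6148)
Y*Q(3, -1) = -623*(3 - 1*(-1))/135 = -623*(3 + 1)/135 = -623/135*4 = -2492/135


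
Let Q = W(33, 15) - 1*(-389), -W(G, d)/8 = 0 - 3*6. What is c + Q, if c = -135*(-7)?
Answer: 1478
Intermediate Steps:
W(G, d) = 144 (W(G, d) = -8*(0 - 3*6) = -8*(0 - 18) = -8*(-18) = 144)
Q = 533 (Q = 144 - 1*(-389) = 144 + 389 = 533)
c = 945
c + Q = 945 + 533 = 1478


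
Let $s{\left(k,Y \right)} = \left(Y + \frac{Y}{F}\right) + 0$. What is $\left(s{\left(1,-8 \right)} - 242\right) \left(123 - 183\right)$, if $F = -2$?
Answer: $14760$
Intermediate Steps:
$s{\left(k,Y \right)} = \frac{Y}{2}$ ($s{\left(k,Y \right)} = \left(Y + \frac{Y}{-2}\right) + 0 = \left(Y + Y \left(- \frac{1}{2}\right)\right) + 0 = \left(Y - \frac{Y}{2}\right) + 0 = \frac{Y}{2} + 0 = \frac{Y}{2}$)
$\left(s{\left(1,-8 \right)} - 242\right) \left(123 - 183\right) = \left(\frac{1}{2} \left(-8\right) - 242\right) \left(123 - 183\right) = \left(-4 - 242\right) \left(123 - 183\right) = \left(-246\right) \left(-60\right) = 14760$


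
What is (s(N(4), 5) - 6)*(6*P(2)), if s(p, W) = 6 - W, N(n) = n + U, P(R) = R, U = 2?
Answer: -60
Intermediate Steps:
N(n) = 2 + n (N(n) = n + 2 = 2 + n)
(s(N(4), 5) - 6)*(6*P(2)) = ((6 - 1*5) - 6)*(6*2) = ((6 - 5) - 6)*12 = (1 - 6)*12 = -5*12 = -60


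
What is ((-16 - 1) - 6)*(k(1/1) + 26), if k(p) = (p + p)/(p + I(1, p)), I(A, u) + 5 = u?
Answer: -1748/3 ≈ -582.67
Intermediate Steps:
I(A, u) = -5 + u
k(p) = 2*p/(-5 + 2*p) (k(p) = (p + p)/(p + (-5 + p)) = (2*p)/(-5 + 2*p) = 2*p/(-5 + 2*p))
((-16 - 1) - 6)*(k(1/1) + 26) = ((-16 - 1) - 6)*(2/(1*(-5 + 2/1)) + 26) = (-17 - 6)*(2*1/(-5 + 2*1) + 26) = -23*(2*1/(-5 + 2) + 26) = -23*(2*1/(-3) + 26) = -23*(2*1*(-⅓) + 26) = -23*(-⅔ + 26) = -23*76/3 = -1748/3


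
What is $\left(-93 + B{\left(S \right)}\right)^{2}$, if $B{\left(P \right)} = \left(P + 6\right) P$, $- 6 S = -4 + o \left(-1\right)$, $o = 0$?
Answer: $\frac{635209}{81} \approx 7842.1$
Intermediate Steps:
$S = \frac{2}{3}$ ($S = - \frac{-4 + 0 \left(-1\right)}{6} = - \frac{-4 + 0}{6} = \left(- \frac{1}{6}\right) \left(-4\right) = \frac{2}{3} \approx 0.66667$)
$B{\left(P \right)} = P \left(6 + P\right)$ ($B{\left(P \right)} = \left(6 + P\right) P = P \left(6 + P\right)$)
$\left(-93 + B{\left(S \right)}\right)^{2} = \left(-93 + \frac{2 \left(6 + \frac{2}{3}\right)}{3}\right)^{2} = \left(-93 + \frac{2}{3} \cdot \frac{20}{3}\right)^{2} = \left(-93 + \frac{40}{9}\right)^{2} = \left(- \frac{797}{9}\right)^{2} = \frac{635209}{81}$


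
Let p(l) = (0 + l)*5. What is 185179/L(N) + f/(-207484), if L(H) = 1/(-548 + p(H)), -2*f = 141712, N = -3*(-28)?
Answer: -1229493730638/51871 ≈ -2.3703e+7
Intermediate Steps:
p(l) = 5*l (p(l) = l*5 = 5*l)
N = 84
f = -70856 (f = -½*141712 = -70856)
L(H) = 1/(-548 + 5*H)
185179/L(N) + f/(-207484) = 185179/(1/(-548 + 5*84)) - 70856/(-207484) = 185179/(1/(-548 + 420)) - 70856*(-1/207484) = 185179/(1/(-128)) + 17714/51871 = 185179/(-1/128) + 17714/51871 = 185179*(-128) + 17714/51871 = -23702912 + 17714/51871 = -1229493730638/51871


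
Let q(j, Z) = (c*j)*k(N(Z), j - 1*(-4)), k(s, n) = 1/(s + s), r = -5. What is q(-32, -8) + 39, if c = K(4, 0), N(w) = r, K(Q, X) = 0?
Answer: 39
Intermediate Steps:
N(w) = -5
k(s, n) = 1/(2*s)
c = 0
q(j, Z) = 0 (q(j, Z) = (0*j)*((½)/(-5)) = 0*((½)*(-⅕)) = 0*(-⅒) = 0)
q(-32, -8) + 39 = 0 + 39 = 39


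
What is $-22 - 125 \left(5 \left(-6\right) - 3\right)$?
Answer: $4103$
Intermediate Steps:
$-22 - 125 \left(5 \left(-6\right) - 3\right) = -22 - 125 \left(-30 - 3\right) = -22 - -4125 = -22 + 4125 = 4103$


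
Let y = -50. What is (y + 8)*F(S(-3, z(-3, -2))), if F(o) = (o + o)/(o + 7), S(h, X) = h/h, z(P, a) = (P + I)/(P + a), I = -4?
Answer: -21/2 ≈ -10.500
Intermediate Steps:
z(P, a) = (-4 + P)/(P + a) (z(P, a) = (P - 4)/(P + a) = (-4 + P)/(P + a))
S(h, X) = 1
F(o) = 2*o/(7 + o) (F(o) = (2*o)/(7 + o) = 2*o/(7 + o))
(y + 8)*F(S(-3, z(-3, -2))) = (-50 + 8)*(2*1/(7 + 1)) = -84/8 = -42*1/4 = -21/2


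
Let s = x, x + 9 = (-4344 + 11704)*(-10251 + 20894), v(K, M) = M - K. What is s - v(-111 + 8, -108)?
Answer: 78332476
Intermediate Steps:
x = 78332471 (x = -9 + (-4344 + 11704)*(-10251 + 20894) = -9 + 7360*10643 = -9 + 78332480 = 78332471)
s = 78332471
s - v(-111 + 8, -108) = 78332471 - (-108 - (-111 + 8)) = 78332471 - (-108 - 1*(-103)) = 78332471 - (-108 + 103) = 78332471 - 1*(-5) = 78332471 + 5 = 78332476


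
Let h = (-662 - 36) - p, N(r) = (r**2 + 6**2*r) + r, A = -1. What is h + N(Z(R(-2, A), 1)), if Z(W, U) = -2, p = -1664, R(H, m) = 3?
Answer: 896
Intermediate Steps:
N(r) = r**2 + 37*r (N(r) = (r**2 + 36*r) + r = r**2 + 37*r)
h = 966 (h = (-662 - 36) - 1*(-1664) = -698 + 1664 = 966)
h + N(Z(R(-2, A), 1)) = 966 - 2*(37 - 2) = 966 - 2*35 = 966 - 70 = 896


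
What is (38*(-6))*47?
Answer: -10716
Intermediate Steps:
(38*(-6))*47 = -228*47 = -10716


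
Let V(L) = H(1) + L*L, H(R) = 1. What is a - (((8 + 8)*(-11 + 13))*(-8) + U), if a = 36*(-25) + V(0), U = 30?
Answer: -673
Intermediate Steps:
V(L) = 1 + L² (V(L) = 1 + L*L = 1 + L²)
a = -899 (a = 36*(-25) + (1 + 0²) = -900 + (1 + 0) = -900 + 1 = -899)
a - (((8 + 8)*(-11 + 13))*(-8) + U) = -899 - (((8 + 8)*(-11 + 13))*(-8) + 30) = -899 - ((16*2)*(-8) + 30) = -899 - (32*(-8) + 30) = -899 - (-256 + 30) = -899 - 1*(-226) = -899 + 226 = -673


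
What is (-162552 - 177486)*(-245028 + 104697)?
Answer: 47717872578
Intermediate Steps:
(-162552 - 177486)*(-245028 + 104697) = -340038*(-140331) = 47717872578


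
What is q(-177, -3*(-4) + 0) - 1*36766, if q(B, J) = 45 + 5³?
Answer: -36596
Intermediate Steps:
q(B, J) = 170 (q(B, J) = 45 + 125 = 170)
q(-177, -3*(-4) + 0) - 1*36766 = 170 - 1*36766 = 170 - 36766 = -36596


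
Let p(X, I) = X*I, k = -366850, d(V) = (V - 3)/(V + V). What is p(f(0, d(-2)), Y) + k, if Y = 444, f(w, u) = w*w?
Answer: -366850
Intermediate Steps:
d(V) = (-3 + V)/(2*V) (d(V) = (-3 + V)/((2*V)) = (-3 + V)*(1/(2*V)) = (-3 + V)/(2*V))
f(w, u) = w²
p(X, I) = I*X
p(f(0, d(-2)), Y) + k = 444*0² - 366850 = 444*0 - 366850 = 0 - 366850 = -366850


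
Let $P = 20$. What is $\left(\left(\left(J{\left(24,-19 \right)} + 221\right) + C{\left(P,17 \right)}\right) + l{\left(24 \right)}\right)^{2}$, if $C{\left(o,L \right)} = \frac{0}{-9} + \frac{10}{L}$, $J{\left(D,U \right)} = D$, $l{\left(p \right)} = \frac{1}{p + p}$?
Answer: $\frac{40166973889}{665856} \approx 60324.0$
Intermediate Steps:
$l{\left(p \right)} = \frac{1}{2 p}$
$C{\left(o,L \right)} = \frac{10}{L}$ ($C{\left(o,L \right)} = 0 \left(- \frac{1}{9}\right) + \frac{10}{L} = 0 + \frac{10}{L} = \frac{10}{L}$)
$\left(\left(\left(J{\left(24,-19 \right)} + 221\right) + C{\left(P,17 \right)}\right) + l{\left(24 \right)}\right)^{2} = \left(\left(\left(24 + 221\right) + \frac{10}{17}\right) + \frac{1}{2 \cdot 24}\right)^{2} = \left(\left(245 + 10 \cdot \frac{1}{17}\right) + \frac{1}{2} \cdot \frac{1}{24}\right)^{2} = \left(\left(245 + \frac{10}{17}\right) + \frac{1}{48}\right)^{2} = \left(\frac{4175}{17} + \frac{1}{48}\right)^{2} = \left(\frac{200417}{816}\right)^{2} = \frac{40166973889}{665856}$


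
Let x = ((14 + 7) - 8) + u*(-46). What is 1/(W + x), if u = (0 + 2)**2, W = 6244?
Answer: 1/6073 ≈ 0.00016466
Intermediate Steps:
u = 4 (u = 2**2 = 4)
x = -171 (x = ((14 + 7) - 8) + 4*(-46) = (21 - 8) - 184 = 13 - 184 = -171)
1/(W + x) = 1/(6244 - 171) = 1/6073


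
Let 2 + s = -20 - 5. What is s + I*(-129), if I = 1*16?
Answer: -2091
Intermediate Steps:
I = 16
s = -27 (s = -2 + (-20 - 5) = -2 - 25 = -27)
s + I*(-129) = -27 + 16*(-129) = -27 - 2064 = -2091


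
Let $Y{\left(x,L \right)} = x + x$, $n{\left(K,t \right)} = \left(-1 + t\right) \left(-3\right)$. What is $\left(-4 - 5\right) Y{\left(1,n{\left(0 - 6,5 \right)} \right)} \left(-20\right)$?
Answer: $360$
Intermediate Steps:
$n{\left(K,t \right)} = 3 - 3 t$
$Y{\left(x,L \right)} = 2 x$
$\left(-4 - 5\right) Y{\left(1,n{\left(0 - 6,5 \right)} \right)} \left(-20\right) = \left(-4 - 5\right) 2 \cdot 1 \left(-20\right) = \left(-4 - 5\right) 2 \left(-20\right) = \left(-9\right) 2 \left(-20\right) = \left(-18\right) \left(-20\right) = 360$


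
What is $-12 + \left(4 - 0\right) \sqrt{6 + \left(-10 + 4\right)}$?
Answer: $-12$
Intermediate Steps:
$-12 + \left(4 - 0\right) \sqrt{6 + \left(-10 + 4\right)} = -12 + \left(4 + 0\right) \sqrt{6 - 6} = -12 + 4 \sqrt{0} = -12 + 4 \cdot 0 = -12 + 0 = -12$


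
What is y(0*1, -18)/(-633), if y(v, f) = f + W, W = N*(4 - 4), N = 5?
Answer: 6/211 ≈ 0.028436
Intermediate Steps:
W = 0 (W = 5*(4 - 4) = 5*0 = 0)
y(v, f) = f (y(v, f) = f + 0 = f)
y(0*1, -18)/(-633) = -18/(-633) = -18*(-1/633) = 6/211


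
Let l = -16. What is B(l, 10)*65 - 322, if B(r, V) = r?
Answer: -1362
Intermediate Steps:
B(l, 10)*65 - 322 = -16*65 - 322 = -1040 - 322 = -1362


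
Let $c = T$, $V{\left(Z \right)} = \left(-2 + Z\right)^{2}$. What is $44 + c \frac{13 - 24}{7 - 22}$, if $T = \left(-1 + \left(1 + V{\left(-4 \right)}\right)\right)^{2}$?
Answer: $\frac{4972}{5} \approx 994.4$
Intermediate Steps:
$T = 1296$ ($T = \left(-1 + \left(1 + \left(-2 - 4\right)^{2}\right)\right)^{2} = \left(-1 + \left(1 + \left(-6\right)^{2}\right)\right)^{2} = \left(-1 + \left(1 + 36\right)\right)^{2} = \left(-1 + 37\right)^{2} = 36^{2} = 1296$)
$c = 1296$
$44 + c \frac{13 - 24}{7 - 22} = 44 + 1296 \frac{13 - 24}{7 - 22} = 44 + 1296 \left(- \frac{11}{-15}\right) = 44 + 1296 \left(\left(-11\right) \left(- \frac{1}{15}\right)\right) = 44 + 1296 \cdot \frac{11}{15} = 44 + \frac{4752}{5} = \frac{4972}{5}$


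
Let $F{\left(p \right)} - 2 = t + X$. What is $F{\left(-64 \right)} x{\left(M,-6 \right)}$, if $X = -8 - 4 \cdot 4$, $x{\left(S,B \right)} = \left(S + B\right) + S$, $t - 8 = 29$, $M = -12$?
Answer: $-450$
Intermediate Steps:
$t = 37$ ($t = 8 + 29 = 37$)
$x{\left(S,B \right)} = B + 2 S$ ($x{\left(S,B \right)} = \left(B + S\right) + S = B + 2 S$)
$X = -24$ ($X = -8 - 16 = -24$)
$F{\left(p \right)} = 15$ ($F{\left(p \right)} = 2 + \left(37 - 24\right) = 2 + 13 = 15$)
$F{\left(-64 \right)} x{\left(M,-6 \right)} = 15 \left(-6 + 2 \left(-12\right)\right) = 15 \left(-6 - 24\right) = 15 \left(-30\right) = -450$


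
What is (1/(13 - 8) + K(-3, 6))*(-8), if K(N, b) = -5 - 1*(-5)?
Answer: -8/5 ≈ -1.6000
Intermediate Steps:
K(N, b) = 0 (K(N, b) = -5 + 5 = 0)
(1/(13 - 8) + K(-3, 6))*(-8) = (1/(13 - 8) + 0)*(-8) = (1/5 + 0)*(-8) = (1/5)*(-8) = -8/5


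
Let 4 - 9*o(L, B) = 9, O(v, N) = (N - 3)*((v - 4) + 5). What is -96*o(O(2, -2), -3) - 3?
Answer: 151/3 ≈ 50.333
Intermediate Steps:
O(v, N) = (1 + v)*(-3 + N) (O(v, N) = (-3 + N)*((-4 + v) + 5) = (-3 + N)*(1 + v) = (1 + v)*(-3 + N))
o(L, B) = -5/9 (o(L, B) = 4/9 - ⅑*9 = 4/9 - 1 = -5/9)
-96*o(O(2, -2), -3) - 3 = -96*(-5/9) - 3 = 160/3 - 3 = 151/3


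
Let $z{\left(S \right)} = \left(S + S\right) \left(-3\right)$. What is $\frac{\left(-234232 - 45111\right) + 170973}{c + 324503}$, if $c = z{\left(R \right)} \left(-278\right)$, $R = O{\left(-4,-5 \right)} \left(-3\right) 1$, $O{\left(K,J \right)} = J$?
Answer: $- \frac{108370}{349523} \approx -0.31005$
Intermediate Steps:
$R = 15$ ($R = \left(-5\right) \left(-3\right) 1 = 15 \cdot 1 = 15$)
$z{\left(S \right)} = - 6 S$ ($z{\left(S \right)} = 2 S \left(-3\right) = - 6 S$)
$c = 25020$ ($c = \left(-6\right) 15 \left(-278\right) = \left(-90\right) \left(-278\right) = 25020$)
$\frac{\left(-234232 - 45111\right) + 170973}{c + 324503} = \frac{\left(-234232 - 45111\right) + 170973}{25020 + 324503} = \frac{-279343 + 170973}{349523} = \left(-108370\right) \frac{1}{349523} = - \frac{108370}{349523}$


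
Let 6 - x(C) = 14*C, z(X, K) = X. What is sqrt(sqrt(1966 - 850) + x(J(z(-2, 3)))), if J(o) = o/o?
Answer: sqrt(-8 + 6*sqrt(31)) ≈ 5.0405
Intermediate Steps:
J(o) = 1
x(C) = 6 - 14*C
sqrt(sqrt(1966 - 850) + x(J(z(-2, 3)))) = sqrt(sqrt(1966 - 850) + (6 - 14*1)) = sqrt(sqrt(1116) + (6 - 14)) = sqrt(6*sqrt(31) - 8) = sqrt(-8 + 6*sqrt(31))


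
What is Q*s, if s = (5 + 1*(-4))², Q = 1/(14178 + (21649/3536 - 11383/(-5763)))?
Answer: 1198704/17004931987 ≈ 7.0492e-5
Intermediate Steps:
Q = 1198704/17004931987 (Q = 1/(14178 + (21649*(1/3536) - 11383*(-1/5763))) = 1/(14178 + (21649/3536 + 11383/5763)) = 1/(14178 + 9706675/1198704) = 1/(17004931987/1198704) = 1198704/17004931987 ≈ 7.0492e-5)
s = 1 (s = (5 - 4)² = 1² = 1)
Q*s = (1198704/17004931987)*1 = 1198704/17004931987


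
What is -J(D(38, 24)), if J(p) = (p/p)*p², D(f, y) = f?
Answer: -1444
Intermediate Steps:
J(p) = p² (J(p) = 1*p² = p²)
-J(D(38, 24)) = -1*38² = -1*1444 = -1444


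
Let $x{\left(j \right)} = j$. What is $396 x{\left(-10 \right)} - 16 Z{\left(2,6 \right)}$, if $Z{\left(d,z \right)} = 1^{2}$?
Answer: $-3976$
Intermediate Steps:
$Z{\left(d,z \right)} = 1$
$396 x{\left(-10 \right)} - 16 Z{\left(2,6 \right)} = 396 \left(-10\right) - 16 = -3960 - 16 = -3976$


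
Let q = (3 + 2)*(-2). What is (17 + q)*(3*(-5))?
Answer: -105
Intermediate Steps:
q = -10 (q = 5*(-2) = -10)
(17 + q)*(3*(-5)) = (17 - 10)*(3*(-5)) = 7*(-15) = -105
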